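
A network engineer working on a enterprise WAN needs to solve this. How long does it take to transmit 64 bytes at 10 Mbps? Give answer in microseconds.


Given: packet = 64 bytes, bandwidth = 10 Mbps
Packet in bits = 64 * 8 = 512 bits
Bandwidth = 10 * 10^6 = 10000000 bps
Time = 512 / 10000000 seconds
Time in us = 512 * 10^6 / 10000000 = 51.2

51.2


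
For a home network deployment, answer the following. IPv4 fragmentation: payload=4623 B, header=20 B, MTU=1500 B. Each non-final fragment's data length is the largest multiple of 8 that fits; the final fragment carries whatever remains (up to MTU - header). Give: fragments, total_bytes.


Max data per non-final fragment = floor((MTU - header)/8)*8 = floor((1500 - 20)/8)*8 = floor(1480/8)*8 = 1480 B
Final fragment needs no 8-byte alignment: it can carry up to MTU - header = 1480 B
Non-final fragments needed = ceil((payload - 1480) / 1480) = ceil(3143/1480) = ceil(2.1236) = 3
Number of fragments = 3 + 1 = 4
Fragment sizes (data): 3 * 1480 B + 183 B (last, 183 <= 1480 OK)
Total bytes sent = payload + n_frags * header = 4623 + 4*20 = 4623 + 80 = 4703 B

4, 4703


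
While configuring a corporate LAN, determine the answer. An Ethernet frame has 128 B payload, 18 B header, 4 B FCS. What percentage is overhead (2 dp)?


Given: payload = 128 B, header = 18 B, trailer = 4 B
Overhead bytes = header + trailer = 18 + 4 = 22
Total frame = payload + overhead = 128 + 22 = 150
Overhead % = 22 / 150 * 100 = 14.6667% -> 14.67% (2 dp)

14.67


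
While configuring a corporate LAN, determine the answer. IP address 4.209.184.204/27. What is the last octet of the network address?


Given: IP = 4.209.184.204, prefix = /27
Subnet mask = 255.255.255.224
Last octet of IP: 204
Last octet of mask: 224
Network last octet = 204 AND 224 = 192

192


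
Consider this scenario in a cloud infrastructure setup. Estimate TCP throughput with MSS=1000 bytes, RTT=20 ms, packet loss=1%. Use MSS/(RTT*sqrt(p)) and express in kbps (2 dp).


Given: MSS = 1000 bytes, RTT = 20 ms, loss = 1%
RTT in seconds = 20 / 1000 = 0.02
Loss rate = 1% = 0.01
sqrt(loss) = sqrt(0.01) = 0.1
Throughput (bytes/s) = 1000 / (0.02 * 0.1) = 500000.0000
Throughput (kbps) = 500000.0000 * 8 / 1000 = 4000.000000 -> 4000.00 kbps (2 dp)

4000.00


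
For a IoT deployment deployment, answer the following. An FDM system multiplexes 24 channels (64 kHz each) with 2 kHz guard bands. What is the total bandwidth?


Given: 24 channels, 64 kHz each, guard = 2 kHz
Channel bandwidth = 24 * 64 = 1536 kHz
Guard bands = 23 gaps * 2 kHz = 46 kHz
Total = 1536 + 46 = 1582 kHz

1582


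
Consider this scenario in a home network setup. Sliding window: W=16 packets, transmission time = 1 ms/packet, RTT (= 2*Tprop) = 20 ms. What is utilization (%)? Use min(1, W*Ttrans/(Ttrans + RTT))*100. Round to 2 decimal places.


Given: W = 16, Ttrans = 1 ms, RTT = 20 ms (= 2 * Tprop, Tprop = 10 ms)
Cycle time = Ttrans + RTT = 1 + 20 = 21 ms (first packet sent until its ACK returns)
W * Ttrans = 16 * 1 = 16 ms of sending per cycle
W * Ttrans / (Ttrans + RTT) = 16 / 21 = 0.761905
U = min(1, 0.761905) = 0.761905
U% = 76.19%

76.19


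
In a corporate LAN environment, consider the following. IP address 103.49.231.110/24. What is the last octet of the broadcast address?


Given: IP = 103.49.231.110, prefix = /24
Host bits = 32 - 24 = 8
Network last octet = 110 AND mask = 0
Host part size = 2^8 - 1 = 255
Broadcast last octet = 0 OR 255 = 255

255


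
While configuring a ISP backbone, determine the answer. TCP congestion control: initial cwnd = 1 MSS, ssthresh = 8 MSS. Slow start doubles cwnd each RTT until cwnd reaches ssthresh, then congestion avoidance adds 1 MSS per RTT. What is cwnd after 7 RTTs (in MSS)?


RTT 0: cwnd = 1 MSS (initial)
RTT 1: cwnd = 2 MSS (slow start, doubled)
RTT 2: cwnd = 4 MSS (slow start, doubled)
RTT 3: cwnd = 8 MSS (slow start, doubled)
RTT 4: cwnd = 9 MSS (congestion avoidance, +1)
RTT 5: cwnd = 10 MSS (congestion avoidance, +1)
RTT 6: cwnd = 11 MSS (congestion avoidance, +1)
RTT 7: cwnd = 12 MSS (congestion avoidance, +1)

12


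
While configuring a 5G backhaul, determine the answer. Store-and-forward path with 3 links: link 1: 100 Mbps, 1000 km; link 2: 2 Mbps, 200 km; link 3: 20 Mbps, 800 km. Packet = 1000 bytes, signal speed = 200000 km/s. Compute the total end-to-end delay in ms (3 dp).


Packet = 1000 bytes = 8000 bits. Store-and-forward: sum (t_trans + t_prop) per link.
Link 1: t_trans = 8000/(100*10^6) s = 0.0800 ms; t_prop = 1000/200000 s = 5.0000 ms; subtotal = 5.0800 ms
Link 2: t_trans = 8000/(2*10^6) s = 4.0000 ms; t_prop = 200/200000 s = 1.0000 ms; subtotal = 5.0000 ms
Link 3: t_trans = 8000/(20*10^6) s = 0.4000 ms; t_prop = 800/200000 s = 4.0000 ms; subtotal = 4.4000 ms
End-to-end = 5.0800 + 5.0000 + 4.4000 = 14.4800 ms -> 14.480 ms (3 dp)

14.480


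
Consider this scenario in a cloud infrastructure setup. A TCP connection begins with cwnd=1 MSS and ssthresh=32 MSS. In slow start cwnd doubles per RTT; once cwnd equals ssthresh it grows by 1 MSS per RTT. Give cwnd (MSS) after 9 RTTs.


RTT 0: cwnd = 1 MSS (initial)
RTT 1: cwnd = 2 MSS (slow start, doubled)
RTT 2: cwnd = 4 MSS (slow start, doubled)
RTT 3: cwnd = 8 MSS (slow start, doubled)
RTT 4: cwnd = 16 MSS (slow start, doubled)
RTT 5: cwnd = 32 MSS (slow start, doubled)
RTT 6: cwnd = 33 MSS (congestion avoidance, +1)
RTT 7: cwnd = 34 MSS (congestion avoidance, +1)
RTT 8: cwnd = 35 MSS (congestion avoidance, +1)
RTT 9: cwnd = 36 MSS (congestion avoidance, +1)

36


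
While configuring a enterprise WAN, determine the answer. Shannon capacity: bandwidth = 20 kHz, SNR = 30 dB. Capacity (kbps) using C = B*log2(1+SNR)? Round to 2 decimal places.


Given: B = 20 kHz, SNR = 30 dB
SNR linear = 10^(30/10) = 1000
1 + SNR = 1001
log2(1001) = 9.9672262588
C = 20 * 1000 * 9.9672262588 = 199344.5252 bps
C = 199.344525 kbps -> 199.34 kbps (2 dp)

199.34


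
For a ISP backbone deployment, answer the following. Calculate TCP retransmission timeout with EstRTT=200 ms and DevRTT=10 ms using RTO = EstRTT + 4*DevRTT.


Given: EstRTT = 200 ms, DevRTT = 10 ms
Timeout = EstRTT + 4 * DevRTT
4 * DevRTT = 4 * 10 = 40
Timeout = 200 + 40 = 240 ms

240


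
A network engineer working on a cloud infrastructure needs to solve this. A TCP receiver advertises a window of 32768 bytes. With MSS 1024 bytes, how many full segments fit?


Given: RWND = 32768 bytes, MSS = 1024 bytes
Full segments = floor(RWND / MSS)
Full segments = floor(32768 / 1024)
Full segments = floor(32.0) = 32

32


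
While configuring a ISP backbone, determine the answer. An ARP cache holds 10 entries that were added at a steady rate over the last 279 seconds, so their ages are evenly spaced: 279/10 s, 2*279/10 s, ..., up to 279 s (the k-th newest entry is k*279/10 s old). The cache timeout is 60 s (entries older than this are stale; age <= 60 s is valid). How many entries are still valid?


Ages are k * 279/10 s for k = 1..10 (spacing = 27.9000 s).
Entry k is valid iff k * 279/10 <= 60 iff k <= 10 * 60 / 279 = 2.1505
n_valid = floor(2.1505) = 2
(n_stale = 10 - 2 = 8)

2


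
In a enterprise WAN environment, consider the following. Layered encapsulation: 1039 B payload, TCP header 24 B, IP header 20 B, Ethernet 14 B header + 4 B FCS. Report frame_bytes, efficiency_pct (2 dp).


TCP segment = 1039 + 24 = 1063 B
IP packet = 1063 + 20 = 1083 B
Ethernet frame = 1083 + 14 + 4 = 1101 B
Efficiency = app / frame = 1039 / 1101 = 0.943688 = 94.3688% -> 94.37% (2 dp)

1101, 94.37


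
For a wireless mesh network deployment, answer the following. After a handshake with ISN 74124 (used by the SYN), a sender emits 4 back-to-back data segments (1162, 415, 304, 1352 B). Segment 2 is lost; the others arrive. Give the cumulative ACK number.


SYN uses sequence number 74124; first data byte = ISN + 1 = 74125.
Segment 1: SEQ = 74125, len = 1162 B, covers [74125, 75286]
Segment 2: SEQ = 75287, len = 415 B, covers [75287, 75701] [LOST]
Segment 3: SEQ = 75702, len = 304 B, covers [75702, 76005]
Segment 4: SEQ = 76006, len = 1352 B, covers [76006, 77357]
In-order data received: bytes [74125, 75286] (segments 1..1).
Segment 2 missing -> gap begins at byte 75287; later segments buffered out of order.
Cumulative ACK = next expected in-order byte = 74125 + 1162 = 75287

75287


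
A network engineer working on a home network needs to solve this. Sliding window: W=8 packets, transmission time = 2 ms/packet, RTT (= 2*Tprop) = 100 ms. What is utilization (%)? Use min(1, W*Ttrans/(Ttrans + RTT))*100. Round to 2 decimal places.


Given: W = 8, Ttrans = 2 ms, RTT = 100 ms (= 2 * Tprop, Tprop = 50 ms)
Cycle time = Ttrans + RTT = 2 + 100 = 102 ms (first packet sent until its ACK returns)
W * Ttrans = 8 * 2 = 16 ms of sending per cycle
W * Ttrans / (Ttrans + RTT) = 16 / 102 = 0.156863
U = min(1, 0.156863) = 0.156863
U% = 15.69%

15.69


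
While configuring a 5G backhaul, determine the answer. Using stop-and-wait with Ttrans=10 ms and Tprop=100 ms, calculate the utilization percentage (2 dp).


Given: Ttrans = 10 ms, Tprop = 100 ms
RTT = 2 * Tprop = 2 * 100 = 200 ms
U = Ttrans / (Ttrans + RTT)
U = 10 / (10 + 200)
U = 10 / 210 = 0.047619
U% = 4.76%

4.76


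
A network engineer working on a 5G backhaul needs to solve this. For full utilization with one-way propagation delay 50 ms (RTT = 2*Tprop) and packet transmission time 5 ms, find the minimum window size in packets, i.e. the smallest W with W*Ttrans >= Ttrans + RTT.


Given: Ttrans = 5 ms, RTT = 100 ms (= 2 * Tprop, Tprop = 50 ms)
Time until first ACK returns = Ttrans + RTT = 5 + 100 = 105 ms
Need W * Ttrans >= Ttrans + RTT  ->  W >= (Ttrans + RTT) / Ttrans
(Ttrans + RTT) / Ttrans = 105 / 5 = 21
W_min = ceil(21) = 21

21


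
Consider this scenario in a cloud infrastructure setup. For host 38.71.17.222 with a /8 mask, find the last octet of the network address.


Given: IP = 38.71.17.222, prefix = /8
Subnet mask = 255.0.0.0
Last octet of IP: 222
Last octet of mask: 0
Network last octet = 222 AND 0 = 0

0


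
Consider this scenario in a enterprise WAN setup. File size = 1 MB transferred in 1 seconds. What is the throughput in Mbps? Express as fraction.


Given: file = 1 MB, time = 1 s
File in Mb = 1 * 8 = 8 Mb
Throughput = 8 / 1 Mbps
Throughput = 8 Mbps

8


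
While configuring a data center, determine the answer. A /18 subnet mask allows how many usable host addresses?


Given: subnet mask /18
Host bits = 32 - 18 = 14
Total addresses = 2^14 = 16384
Usable hosts = 16384 - 2 (network + broadcast) = 16382

16382


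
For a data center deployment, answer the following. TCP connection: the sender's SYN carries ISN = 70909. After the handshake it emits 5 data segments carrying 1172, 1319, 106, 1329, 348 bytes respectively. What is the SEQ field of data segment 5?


The SYN occupies sequence number ISN = 70909, so the first data byte is ISN + 1 = 70910.
SEQ of data segment i = (ISN + 1) + sum of payload sizes of segments 1..i-1.
Segment 1: SEQ = 70910, payload = 1172 bytes
Segment 2: SEQ = 72082, payload = 1319 bytes
Segment 3: SEQ = 73401, payload = 106 bytes
Segment 4: SEQ = 73507, payload = 1329 bytes
Segment 5: SEQ = 74836, payload = 348 bytes
SEQ of segment 5 = 70910 + 1172 + 1319 + 106 + 1329 = 74836

74836


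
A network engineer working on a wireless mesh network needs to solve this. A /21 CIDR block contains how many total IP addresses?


Given: CIDR prefix /21
Host bits = 32 - 21 = 11
Total addresses = 2^11 = 2048

2048


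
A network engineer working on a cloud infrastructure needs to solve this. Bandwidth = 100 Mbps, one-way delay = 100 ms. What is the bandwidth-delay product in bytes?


Given: bandwidth = 100 Mbps, delay = 100 ms
BDP in bits = 100 * 10^6 * 100 / 1000
BDP in bits = 10000000
BDP in bytes = 10000000 / 8 = 1250000

1250000


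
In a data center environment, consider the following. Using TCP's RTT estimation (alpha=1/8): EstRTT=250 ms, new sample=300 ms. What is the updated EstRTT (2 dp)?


Given: EstRTT = 250 ms, SampleRTT = 300 ms, alpha = 1/8
New EstRTT = (1 - alpha) * EstRTT + alpha * SampleRTT
(7/8) * 250 = 218.75
(1/8) * 300 = 37.5
New EstRTT = 218.75 + 37.5 = 256.25 ms -> 256.25 ms (2 dp)

256.25


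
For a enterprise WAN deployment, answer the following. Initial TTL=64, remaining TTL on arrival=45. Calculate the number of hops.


Given: initial TTL = 64, received TTL = 45
Hops = initial TTL - received TTL
Hops = 64 - 45 = 19

19


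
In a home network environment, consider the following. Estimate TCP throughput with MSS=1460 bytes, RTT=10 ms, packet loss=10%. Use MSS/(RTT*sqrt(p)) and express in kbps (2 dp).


Given: MSS = 1460 bytes, RTT = 10 ms, loss = 10%
RTT in seconds = 10 / 1000 = 0.01
Loss rate = 10% = 0.1
sqrt(loss) = sqrt(0.1) = 0.316227766017
Throughput (bytes/s) = 1460 / (0.01 * 0.316227766017) = 461692.5384
Throughput (kbps) = 461692.5384 * 8 / 1000 = 3693.540307 -> 3693.54 kbps (2 dp)

3693.54


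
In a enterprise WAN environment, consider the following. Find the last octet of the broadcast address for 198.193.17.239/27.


Given: IP = 198.193.17.239, prefix = /27
Host bits = 32 - 27 = 5
Network last octet = 239 AND mask = 224
Host part size = 2^5 - 1 = 31
Broadcast last octet = 224 OR 31 = 255

255


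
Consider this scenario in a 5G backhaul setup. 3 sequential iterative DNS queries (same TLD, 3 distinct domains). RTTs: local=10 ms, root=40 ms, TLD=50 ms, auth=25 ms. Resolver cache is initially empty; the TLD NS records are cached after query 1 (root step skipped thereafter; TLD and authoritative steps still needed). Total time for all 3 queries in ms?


Lookup 1 (cold cache): local + root + TLD + auth = 10 + 40 + 50 + 25 = 125 ms
Lookups 2..3 (TLD NS cached -> skip root; new domain -> still ask TLD and auth): local + TLD + auth = 10 + 50 + 25 = 85 ms each
Remaining 2 lookups: 2 * 85 = 170 ms
Total = 125 + 170 = 295 ms

295


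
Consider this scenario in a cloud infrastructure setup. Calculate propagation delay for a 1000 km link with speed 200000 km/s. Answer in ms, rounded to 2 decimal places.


Given: distance = 1000 km, speed = 200000 km/s
Delay = distance / speed = 1000 / 200000 seconds
Delay in ms = 1000 * 1000 / 200000
Delay = 5.0000 ms
Rounded to 2 dp = 5.00 ms

5.00


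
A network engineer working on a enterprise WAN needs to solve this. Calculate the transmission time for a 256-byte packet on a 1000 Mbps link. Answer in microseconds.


Given: packet = 256 bytes, bandwidth = 1000 Mbps
Packet in bits = 256 * 8 = 2048 bits
Bandwidth = 1000 * 10^6 = 1000000000 bps
Time = 2048 / 1000000000 seconds
Time in us = 2048 * 10^6 / 1000000000 = 2.048

2.048


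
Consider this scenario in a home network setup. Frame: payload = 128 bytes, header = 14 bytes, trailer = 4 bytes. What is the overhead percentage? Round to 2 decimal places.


Given: payload = 128 B, header = 14 B, trailer = 4 B
Overhead bytes = header + trailer = 14 + 4 = 18
Total frame = payload + overhead = 128 + 18 = 146
Overhead % = 18 / 146 * 100 = 12.3288% -> 12.33% (2 dp)

12.33


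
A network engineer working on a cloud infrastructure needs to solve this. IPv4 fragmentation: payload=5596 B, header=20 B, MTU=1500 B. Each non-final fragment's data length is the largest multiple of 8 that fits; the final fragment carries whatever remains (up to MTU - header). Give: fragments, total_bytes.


Max data per non-final fragment = floor((MTU - header)/8)*8 = floor((1500 - 20)/8)*8 = floor(1480/8)*8 = 1480 B
Final fragment needs no 8-byte alignment: it can carry up to MTU - header = 1480 B
Non-final fragments needed = ceil((payload - 1480) / 1480) = ceil(4116/1480) = ceil(2.7811) = 3
Number of fragments = 3 + 1 = 4
Fragment sizes (data): 3 * 1480 B + 1156 B (last, 1156 <= 1480 OK)
Total bytes sent = payload + n_frags * header = 5596 + 4*20 = 5596 + 80 = 5676 B

4, 5676


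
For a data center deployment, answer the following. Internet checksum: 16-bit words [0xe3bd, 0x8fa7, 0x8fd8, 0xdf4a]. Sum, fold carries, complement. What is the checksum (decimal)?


Given words: [0xe3bd, 0x8fa7, 0x8fd8, 0xdf4a]
Step 1: Sum all words
Raw sum = 58301 + 36775 + 36824 + 57162 = 189062
Step 2: Fold carry: (57990 + 2) = 57992
One's complement = ~57992 & 0xFFFF = 7543

7543


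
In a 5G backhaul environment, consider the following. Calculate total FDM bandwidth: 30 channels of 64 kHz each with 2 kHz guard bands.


Given: 30 channels, 64 kHz each, guard = 2 kHz
Channel bandwidth = 30 * 64 = 1920 kHz
Guard bands = 29 gaps * 2 kHz = 58 kHz
Total = 1920 + 58 = 1978 kHz

1978


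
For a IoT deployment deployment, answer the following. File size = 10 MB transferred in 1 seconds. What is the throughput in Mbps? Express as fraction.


Given: file = 10 MB, time = 1 s
File in Mb = 10 * 8 = 80 Mb
Throughput = 80 / 1 Mbps
Throughput = 80 Mbps

80


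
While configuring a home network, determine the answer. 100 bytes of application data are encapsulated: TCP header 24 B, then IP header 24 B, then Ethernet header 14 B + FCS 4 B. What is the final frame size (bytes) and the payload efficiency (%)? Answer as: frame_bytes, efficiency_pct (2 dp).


TCP segment = 100 + 24 = 124 B
IP packet = 124 + 24 = 148 B
Ethernet frame = 148 + 14 + 4 = 166 B
Efficiency = app / frame = 100 / 166 = 0.602410 = 60.2410% -> 60.24% (2 dp)

166, 60.24


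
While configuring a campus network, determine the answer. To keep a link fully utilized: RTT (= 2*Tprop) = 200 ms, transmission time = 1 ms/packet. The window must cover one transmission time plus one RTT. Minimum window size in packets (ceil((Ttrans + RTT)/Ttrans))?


Given: Ttrans = 1 ms, RTT = 200 ms (= 2 * Tprop, Tprop = 100 ms)
Time until first ACK returns = Ttrans + RTT = 1 + 200 = 201 ms
Need W * Ttrans >= Ttrans + RTT  ->  W >= (Ttrans + RTT) / Ttrans
(Ttrans + RTT) / Ttrans = 201 / 1 = 201
W_min = ceil(201) = 201

201


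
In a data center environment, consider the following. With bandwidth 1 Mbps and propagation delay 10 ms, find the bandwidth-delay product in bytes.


Given: bandwidth = 1 Mbps, delay = 10 ms
BDP in bits = 1 * 10^6 * 10 / 1000
BDP in bits = 10000
BDP in bytes = 10000 / 8 = 1250

1250


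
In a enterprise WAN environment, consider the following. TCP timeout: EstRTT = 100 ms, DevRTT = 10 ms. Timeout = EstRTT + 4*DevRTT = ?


Given: EstRTT = 100 ms, DevRTT = 10 ms
Timeout = EstRTT + 4 * DevRTT
4 * DevRTT = 4 * 10 = 40
Timeout = 100 + 40 = 140 ms

140


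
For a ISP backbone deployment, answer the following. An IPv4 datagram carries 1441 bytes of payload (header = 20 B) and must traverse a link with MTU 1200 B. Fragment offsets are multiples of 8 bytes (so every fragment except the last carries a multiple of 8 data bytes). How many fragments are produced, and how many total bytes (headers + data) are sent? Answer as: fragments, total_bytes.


Max data per non-final fragment = floor((MTU - header)/8)*8 = floor((1200 - 20)/8)*8 = floor(1180/8)*8 = 1176 B
Final fragment needs no 8-byte alignment: it can carry up to MTU - header = 1180 B
Non-final fragments needed = ceil((payload - 1180) / 1176) = ceil(261/1176) = ceil(0.2219) = 1
Number of fragments = 1 + 1 = 2
Fragment sizes (data): 1 * 1176 B + 265 B (last, 265 <= 1180 OK)
Total bytes sent = payload + n_frags * header = 1441 + 2*20 = 1441 + 40 = 1481 B

2, 1481


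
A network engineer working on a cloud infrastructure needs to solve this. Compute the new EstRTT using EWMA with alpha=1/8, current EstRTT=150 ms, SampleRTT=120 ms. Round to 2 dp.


Given: EstRTT = 150 ms, SampleRTT = 120 ms, alpha = 1/8
New EstRTT = (1 - alpha) * EstRTT + alpha * SampleRTT
(7/8) * 150 = 131.25
(1/8) * 120 = 15
New EstRTT = 131.25 + 15 = 146.25 ms -> 146.25 ms (2 dp)

146.25


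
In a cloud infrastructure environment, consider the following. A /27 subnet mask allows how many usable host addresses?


Given: subnet mask /27
Host bits = 32 - 27 = 5
Total addresses = 2^5 = 32
Usable hosts = 32 - 2 (network + broadcast) = 30

30


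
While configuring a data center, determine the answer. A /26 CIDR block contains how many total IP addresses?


Given: CIDR prefix /26
Host bits = 32 - 26 = 6
Total addresses = 2^6 = 64

64


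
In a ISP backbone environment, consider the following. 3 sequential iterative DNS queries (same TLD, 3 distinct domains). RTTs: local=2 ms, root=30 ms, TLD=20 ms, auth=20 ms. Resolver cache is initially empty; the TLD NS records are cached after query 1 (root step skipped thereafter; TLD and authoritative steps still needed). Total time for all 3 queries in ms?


Lookup 1 (cold cache): local + root + TLD + auth = 2 + 30 + 20 + 20 = 72 ms
Lookups 2..3 (TLD NS cached -> skip root; new domain -> still ask TLD and auth): local + TLD + auth = 2 + 20 + 20 = 42 ms each
Remaining 2 lookups: 2 * 42 = 84 ms
Total = 72 + 84 = 156 ms

156


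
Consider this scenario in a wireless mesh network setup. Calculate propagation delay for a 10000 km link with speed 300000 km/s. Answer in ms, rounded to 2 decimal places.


Given: distance = 10000 km, speed = 300000 km/s
Delay = distance / speed = 10000 / 300000 seconds
Delay in ms = 10000 * 1000 / 300000
Delay = 33.3333 ms
Rounded to 2 dp = 33.33 ms

33.33


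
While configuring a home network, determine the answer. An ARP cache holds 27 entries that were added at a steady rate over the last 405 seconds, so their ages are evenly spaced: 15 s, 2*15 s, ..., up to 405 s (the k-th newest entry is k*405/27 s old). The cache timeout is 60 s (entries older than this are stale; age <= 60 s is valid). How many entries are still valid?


Ages are k * 405/27 s for k = 1..27 (spacing = 15.0000 s).
Entry k is valid iff k * 405/27 <= 60 iff k <= 27 * 60 / 405 = 4.0000
n_valid = floor(4.0000) = 4
(n_stale = 27 - 4 = 23)

4


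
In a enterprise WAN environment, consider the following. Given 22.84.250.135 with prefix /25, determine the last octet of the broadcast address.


Given: IP = 22.84.250.135, prefix = /25
Host bits = 32 - 25 = 7
Network last octet = 135 AND mask = 128
Host part size = 2^7 - 1 = 127
Broadcast last octet = 128 OR 127 = 255

255


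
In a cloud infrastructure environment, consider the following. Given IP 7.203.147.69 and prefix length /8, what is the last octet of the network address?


Given: IP = 7.203.147.69, prefix = /8
Subnet mask = 255.0.0.0
Last octet of IP: 69
Last octet of mask: 0
Network last octet = 69 AND 0 = 0

0


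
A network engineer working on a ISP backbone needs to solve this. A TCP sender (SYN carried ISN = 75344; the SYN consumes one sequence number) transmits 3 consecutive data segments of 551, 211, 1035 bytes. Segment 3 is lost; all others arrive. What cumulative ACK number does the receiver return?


SYN uses sequence number 75344; first data byte = ISN + 1 = 75345.
Segment 1: SEQ = 75345, len = 551 B, covers [75345, 75895]
Segment 2: SEQ = 75896, len = 211 B, covers [75896, 76106]
Segment 3: SEQ = 76107, len = 1035 B, covers [76107, 77141] [LOST]
In-order data received: bytes [75345, 76106] (segments 1..2).
Segment 3 missing -> gap begins at byte 76107.
Cumulative ACK = next expected in-order byte = 75345 + 551 + 211 = 76107

76107


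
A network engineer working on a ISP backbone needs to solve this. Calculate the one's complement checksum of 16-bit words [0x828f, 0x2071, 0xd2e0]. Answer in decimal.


Given words: [0x828f, 0x2071, 0xd2e0]
Step 1: Sum all words
Raw sum = 33423 + 8305 + 53984 = 95712
Step 2: Fold carry: (30176 + 1) = 30177
One's complement = ~30177 & 0xFFFF = 35358

35358


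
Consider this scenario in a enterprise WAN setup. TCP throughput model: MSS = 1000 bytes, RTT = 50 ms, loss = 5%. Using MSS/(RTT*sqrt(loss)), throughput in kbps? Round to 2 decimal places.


Given: MSS = 1000 bytes, RTT = 50 ms, loss = 5%
RTT in seconds = 50 / 1000 = 0.05
Loss rate = 5% = 0.05
sqrt(loss) = sqrt(0.05) = 0.223606797750
Throughput (bytes/s) = 1000 / (0.05 * 0.223606797750) = 89442.7191
Throughput (kbps) = 89442.7191 * 8 / 1000 = 715.541753 -> 715.54 kbps (2 dp)

715.54


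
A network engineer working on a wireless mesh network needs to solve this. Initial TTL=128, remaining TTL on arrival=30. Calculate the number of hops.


Given: initial TTL = 128, received TTL = 30
Hops = initial TTL - received TTL
Hops = 128 - 30 = 98

98


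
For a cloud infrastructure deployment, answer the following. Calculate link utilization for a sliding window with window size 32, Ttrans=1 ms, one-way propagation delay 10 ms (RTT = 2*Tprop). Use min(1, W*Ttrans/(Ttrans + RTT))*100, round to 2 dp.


Given: W = 32, Ttrans = 1 ms, RTT = 20 ms (= 2 * Tprop, Tprop = 10 ms)
Cycle time = Ttrans + RTT = 1 + 20 = 21 ms (first packet sent until its ACK returns)
W * Ttrans = 32 * 1 = 32 ms of sending per cycle
W * Ttrans / (Ttrans + RTT) = 32 / 21 = 1.523810
U = min(1, 1.523810) = 1.000000
U% = 100.00%

100.00


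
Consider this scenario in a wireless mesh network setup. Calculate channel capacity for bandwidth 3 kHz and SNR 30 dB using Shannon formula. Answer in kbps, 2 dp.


Given: B = 3 kHz, SNR = 30 dB
SNR linear = 10^(30/10) = 1000
1 + SNR = 1001
log2(1001) = 9.9672262588
C = 3 * 1000 * 9.9672262588 = 29901.6788 bps
C = 29.901679 kbps -> 29.90 kbps (2 dp)

29.90


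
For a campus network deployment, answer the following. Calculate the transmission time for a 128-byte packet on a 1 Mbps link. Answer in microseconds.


Given: packet = 128 bytes, bandwidth = 1 Mbps
Packet in bits = 128 * 8 = 1024 bits
Bandwidth = 1 * 10^6 = 1000000 bps
Time = 1024 / 1000000 seconds
Time in us = 1024 * 10^6 / 1000000 = 1024

1024


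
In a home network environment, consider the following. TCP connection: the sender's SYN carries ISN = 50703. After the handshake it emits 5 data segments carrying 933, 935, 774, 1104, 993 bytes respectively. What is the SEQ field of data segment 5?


The SYN occupies sequence number ISN = 50703, so the first data byte is ISN + 1 = 50704.
SEQ of data segment i = (ISN + 1) + sum of payload sizes of segments 1..i-1.
Segment 1: SEQ = 50704, payload = 933 bytes
Segment 2: SEQ = 51637, payload = 935 bytes
Segment 3: SEQ = 52572, payload = 774 bytes
Segment 4: SEQ = 53346, payload = 1104 bytes
Segment 5: SEQ = 54450, payload = 993 bytes
SEQ of segment 5 = 50704 + 933 + 935 + 774 + 1104 = 54450

54450


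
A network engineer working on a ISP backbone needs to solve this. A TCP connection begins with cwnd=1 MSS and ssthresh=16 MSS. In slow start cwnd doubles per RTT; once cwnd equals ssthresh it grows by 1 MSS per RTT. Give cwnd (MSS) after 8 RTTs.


RTT 0: cwnd = 1 MSS (initial)
RTT 1: cwnd = 2 MSS (slow start, doubled)
RTT 2: cwnd = 4 MSS (slow start, doubled)
RTT 3: cwnd = 8 MSS (slow start, doubled)
RTT 4: cwnd = 16 MSS (slow start, doubled)
RTT 5: cwnd = 17 MSS (congestion avoidance, +1)
RTT 6: cwnd = 18 MSS (congestion avoidance, +1)
RTT 7: cwnd = 19 MSS (congestion avoidance, +1)
RTT 8: cwnd = 20 MSS (congestion avoidance, +1)

20


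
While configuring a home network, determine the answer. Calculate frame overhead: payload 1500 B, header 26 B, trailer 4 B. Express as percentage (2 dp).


Given: payload = 1500 B, header = 26 B, trailer = 4 B
Overhead bytes = header + trailer = 26 + 4 = 30
Total frame = payload + overhead = 1500 + 30 = 1530
Overhead % = 30 / 1530 * 100 = 1.9608% -> 1.96% (2 dp)

1.96


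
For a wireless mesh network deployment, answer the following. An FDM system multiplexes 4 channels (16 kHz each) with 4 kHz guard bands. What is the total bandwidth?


Given: 4 channels, 16 kHz each, guard = 4 kHz
Channel bandwidth = 4 * 16 = 64 kHz
Guard bands = 3 gaps * 4 kHz = 12 kHz
Total = 64 + 12 = 76 kHz

76


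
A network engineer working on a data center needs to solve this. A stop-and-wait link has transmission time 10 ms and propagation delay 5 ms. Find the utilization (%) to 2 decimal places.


Given: Ttrans = 10 ms, Tprop = 5 ms
RTT = 2 * Tprop = 2 * 5 = 10 ms
U = Ttrans / (Ttrans + RTT)
U = 10 / (10 + 10)
U = 10 / 20 = 0.5
U% = 50.00%

50.00


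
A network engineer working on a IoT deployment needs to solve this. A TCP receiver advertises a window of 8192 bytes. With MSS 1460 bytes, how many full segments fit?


Given: RWND = 8192 bytes, MSS = 1460 bytes
Full segments = floor(RWND / MSS)
Full segments = floor(8192 / 1460)
Full segments = floor(5.611) = 5

5


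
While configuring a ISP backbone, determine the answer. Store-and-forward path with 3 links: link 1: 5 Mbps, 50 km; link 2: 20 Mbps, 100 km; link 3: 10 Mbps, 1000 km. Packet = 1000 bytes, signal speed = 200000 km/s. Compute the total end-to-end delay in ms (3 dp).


Packet = 1000 bytes = 8000 bits. Store-and-forward: sum (t_trans + t_prop) per link.
Link 1: t_trans = 8000/(5*10^6) s = 1.6000 ms; t_prop = 50/200000 s = 0.2500 ms; subtotal = 1.8500 ms
Link 2: t_trans = 8000/(20*10^6) s = 0.4000 ms; t_prop = 100/200000 s = 0.5000 ms; subtotal = 0.9000 ms
Link 3: t_trans = 8000/(10*10^6) s = 0.8000 ms; t_prop = 1000/200000 s = 5.0000 ms; subtotal = 5.8000 ms
End-to-end = 1.8500 + 0.9000 + 5.8000 = 8.5500 ms -> 8.550 ms (3 dp)

8.550


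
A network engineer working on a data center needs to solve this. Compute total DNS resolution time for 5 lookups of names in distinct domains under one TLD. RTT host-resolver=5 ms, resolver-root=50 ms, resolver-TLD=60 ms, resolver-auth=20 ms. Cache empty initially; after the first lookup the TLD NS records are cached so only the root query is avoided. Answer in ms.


Lookup 1 (cold cache): local + root + TLD + auth = 5 + 50 + 60 + 20 = 135 ms
Lookups 2..5 (TLD NS cached -> skip root; new domain -> still ask TLD and auth): local + TLD + auth = 5 + 60 + 20 = 85 ms each
Remaining 4 lookups: 4 * 85 = 340 ms
Total = 135 + 340 = 475 ms

475


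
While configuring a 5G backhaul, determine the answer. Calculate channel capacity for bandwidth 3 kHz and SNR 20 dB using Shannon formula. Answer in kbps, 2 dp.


Given: B = 3 kHz, SNR = 20 dB
SNR linear = 10^(20/10) = 100
1 + SNR = 101
log2(101) = 6.6582114828
C = 3 * 1000 * 6.6582114828 = 19974.6344 bps
C = 19.974634 kbps -> 19.97 kbps (2 dp)

19.97


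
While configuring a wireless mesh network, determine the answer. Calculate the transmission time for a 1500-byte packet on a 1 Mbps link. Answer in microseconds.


Given: packet = 1500 bytes, bandwidth = 1 Mbps
Packet in bits = 1500 * 8 = 12000 bits
Bandwidth = 1 * 10^6 = 1000000 bps
Time = 12000 / 1000000 seconds
Time in us = 12000 * 10^6 / 1000000 = 12000

12000


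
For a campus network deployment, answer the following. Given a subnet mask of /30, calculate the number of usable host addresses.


Given: subnet mask /30
Host bits = 32 - 30 = 2
Total addresses = 2^2 = 4
Usable hosts = 4 - 2 (network + broadcast) = 2

2


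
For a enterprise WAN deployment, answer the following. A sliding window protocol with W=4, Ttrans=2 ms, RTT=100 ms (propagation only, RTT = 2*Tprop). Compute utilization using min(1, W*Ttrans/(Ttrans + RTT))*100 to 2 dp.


Given: W = 4, Ttrans = 2 ms, RTT = 100 ms (= 2 * Tprop, Tprop = 50 ms)
Cycle time = Ttrans + RTT = 2 + 100 = 102 ms (first packet sent until its ACK returns)
W * Ttrans = 4 * 2 = 8 ms of sending per cycle
W * Ttrans / (Ttrans + RTT) = 8 / 102 = 0.078431
U = min(1, 0.078431) = 0.078431
U% = 7.84%

7.84


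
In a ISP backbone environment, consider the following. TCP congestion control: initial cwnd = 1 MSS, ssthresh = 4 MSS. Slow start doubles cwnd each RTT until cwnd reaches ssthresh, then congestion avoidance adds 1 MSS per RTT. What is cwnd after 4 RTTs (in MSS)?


RTT 0: cwnd = 1 MSS (initial)
RTT 1: cwnd = 2 MSS (slow start, doubled)
RTT 2: cwnd = 4 MSS (slow start, doubled)
RTT 3: cwnd = 5 MSS (congestion avoidance, +1)
RTT 4: cwnd = 6 MSS (congestion avoidance, +1)

6


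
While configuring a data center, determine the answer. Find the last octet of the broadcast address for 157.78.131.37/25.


Given: IP = 157.78.131.37, prefix = /25
Host bits = 32 - 25 = 7
Network last octet = 37 AND mask = 0
Host part size = 2^7 - 1 = 127
Broadcast last octet = 0 OR 127 = 127

127


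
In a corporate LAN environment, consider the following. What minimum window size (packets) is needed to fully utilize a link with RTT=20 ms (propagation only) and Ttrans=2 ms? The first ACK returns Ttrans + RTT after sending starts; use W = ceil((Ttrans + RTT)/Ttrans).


Given: Ttrans = 2 ms, RTT = 20 ms (= 2 * Tprop, Tprop = 10 ms)
Time until first ACK returns = Ttrans + RTT = 2 + 20 = 22 ms
Need W * Ttrans >= Ttrans + RTT  ->  W >= (Ttrans + RTT) / Ttrans
(Ttrans + RTT) / Ttrans = 22 / 2 = 11
W_min = ceil(11) = 11

11


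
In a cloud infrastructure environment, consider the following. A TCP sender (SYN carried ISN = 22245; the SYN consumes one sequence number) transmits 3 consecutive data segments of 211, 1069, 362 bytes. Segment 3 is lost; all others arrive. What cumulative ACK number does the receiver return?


SYN uses sequence number 22245; first data byte = ISN + 1 = 22246.
Segment 1: SEQ = 22246, len = 211 B, covers [22246, 22456]
Segment 2: SEQ = 22457, len = 1069 B, covers [22457, 23525]
Segment 3: SEQ = 23526, len = 362 B, covers [23526, 23887] [LOST]
In-order data received: bytes [22246, 23525] (segments 1..2).
Segment 3 missing -> gap begins at byte 23526.
Cumulative ACK = next expected in-order byte = 22246 + 211 + 1069 = 23526

23526


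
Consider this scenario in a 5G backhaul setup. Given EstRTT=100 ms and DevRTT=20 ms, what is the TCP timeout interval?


Given: EstRTT = 100 ms, DevRTT = 20 ms
Timeout = EstRTT + 4 * DevRTT
4 * DevRTT = 4 * 20 = 80
Timeout = 100 + 80 = 180 ms

180


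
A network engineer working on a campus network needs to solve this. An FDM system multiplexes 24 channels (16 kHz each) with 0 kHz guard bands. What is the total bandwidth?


Given: 24 channels, 16 kHz each, guard = 0 kHz
Channel bandwidth = 24 * 16 = 384 kHz
Guard bands = 23 gaps * 0 kHz = 0 kHz
Total = 384 + 0 = 384 kHz

384


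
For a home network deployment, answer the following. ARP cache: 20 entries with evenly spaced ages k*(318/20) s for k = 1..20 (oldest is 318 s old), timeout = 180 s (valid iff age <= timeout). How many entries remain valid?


Ages are k * 318/20 s for k = 1..20 (spacing = 15.9000 s).
Entry k is valid iff k * 318/20 <= 180 iff k <= 20 * 180 / 318 = 11.3208
n_valid = floor(11.3208) = 11
(n_stale = 20 - 11 = 9)

11


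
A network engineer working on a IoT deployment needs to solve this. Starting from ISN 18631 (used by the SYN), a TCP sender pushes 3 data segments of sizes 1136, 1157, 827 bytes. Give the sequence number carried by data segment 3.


The SYN occupies sequence number ISN = 18631, so the first data byte is ISN + 1 = 18632.
SEQ of data segment i = (ISN + 1) + sum of payload sizes of segments 1..i-1.
Segment 1: SEQ = 18632, payload = 1136 bytes
Segment 2: SEQ = 19768, payload = 1157 bytes
Segment 3: SEQ = 20925, payload = 827 bytes
SEQ of segment 3 = 18632 + 1136 + 1157 = 20925

20925


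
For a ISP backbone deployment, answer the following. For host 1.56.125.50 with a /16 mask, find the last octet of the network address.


Given: IP = 1.56.125.50, prefix = /16
Subnet mask = 255.255.0.0
Last octet of IP: 50
Last octet of mask: 0
Network last octet = 50 AND 0 = 0

0


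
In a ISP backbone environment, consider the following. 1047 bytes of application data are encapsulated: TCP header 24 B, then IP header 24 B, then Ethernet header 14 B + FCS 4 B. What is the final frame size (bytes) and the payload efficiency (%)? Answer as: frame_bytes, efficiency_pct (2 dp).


TCP segment = 1047 + 24 = 1071 B
IP packet = 1071 + 24 = 1095 B
Ethernet frame = 1095 + 14 + 4 = 1113 B
Efficiency = app / frame = 1047 / 1113 = 0.940701 = 94.0701% -> 94.07% (2 dp)

1113, 94.07


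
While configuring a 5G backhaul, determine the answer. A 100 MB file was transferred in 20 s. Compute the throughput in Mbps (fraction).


Given: file = 100 MB, time = 20 s
File in Mb = 100 * 8 = 800 Mb
Throughput = 800 / 20 Mbps
Throughput = 40 Mbps

40


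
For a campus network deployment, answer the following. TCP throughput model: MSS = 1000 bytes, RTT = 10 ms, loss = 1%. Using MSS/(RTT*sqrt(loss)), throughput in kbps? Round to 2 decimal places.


Given: MSS = 1000 bytes, RTT = 10 ms, loss = 1%
RTT in seconds = 10 / 1000 = 0.01
Loss rate = 1% = 0.01
sqrt(loss) = sqrt(0.01) = 0.1
Throughput (bytes/s) = 1000 / (0.01 * 0.1) = 1000000.0000
Throughput (kbps) = 1000000.0000 * 8 / 1000 = 8000.000000 -> 8000.00 kbps (2 dp)

8000.00


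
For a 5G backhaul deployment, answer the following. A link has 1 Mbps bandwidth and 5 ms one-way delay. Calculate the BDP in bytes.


Given: bandwidth = 1 Mbps, delay = 5 ms
BDP in bits = 1 * 10^6 * 5 / 1000
BDP in bits = 5000
BDP in bytes = 5000 / 8 = 625

625


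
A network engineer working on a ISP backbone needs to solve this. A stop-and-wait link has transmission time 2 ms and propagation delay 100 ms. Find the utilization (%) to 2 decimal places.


Given: Ttrans = 2 ms, Tprop = 100 ms
RTT = 2 * Tprop = 2 * 100 = 200 ms
U = Ttrans / (Ttrans + RTT)
U = 2 / (2 + 200)
U = 2 / 202 = 0.009901
U% = 0.99%

0.99


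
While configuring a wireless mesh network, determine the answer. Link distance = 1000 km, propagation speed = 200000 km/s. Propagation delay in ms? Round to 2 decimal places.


Given: distance = 1000 km, speed = 200000 km/s
Delay = distance / speed = 1000 / 200000 seconds
Delay in ms = 1000 * 1000 / 200000
Delay = 5.0000 ms
Rounded to 2 dp = 5.00 ms

5.00


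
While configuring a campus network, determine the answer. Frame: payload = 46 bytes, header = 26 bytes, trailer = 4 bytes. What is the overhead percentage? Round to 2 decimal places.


Given: payload = 46 B, header = 26 B, trailer = 4 B
Overhead bytes = header + trailer = 26 + 4 = 30
Total frame = payload + overhead = 46 + 30 = 76
Overhead % = 30 / 76 * 100 = 39.4737% -> 39.47% (2 dp)

39.47


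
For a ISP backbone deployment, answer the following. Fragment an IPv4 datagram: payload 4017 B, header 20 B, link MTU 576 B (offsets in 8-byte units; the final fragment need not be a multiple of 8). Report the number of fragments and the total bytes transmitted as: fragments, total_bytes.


Max data per non-final fragment = floor((MTU - header)/8)*8 = floor((576 - 20)/8)*8 = floor(556/8)*8 = 552 B
Final fragment needs no 8-byte alignment: it can carry up to MTU - header = 556 B
Non-final fragments needed = ceil((payload - 556) / 552) = ceil(3461/552) = ceil(6.2699) = 7
Number of fragments = 7 + 1 = 8
Fragment sizes (data): 7 * 552 B + 153 B (last, 153 <= 556 OK)
Total bytes sent = payload + n_frags * header = 4017 + 8*20 = 4017 + 160 = 4177 B

8, 4177


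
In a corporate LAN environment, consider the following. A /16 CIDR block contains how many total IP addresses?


Given: CIDR prefix /16
Host bits = 32 - 16 = 16
Total addresses = 2^16 = 65536

65536


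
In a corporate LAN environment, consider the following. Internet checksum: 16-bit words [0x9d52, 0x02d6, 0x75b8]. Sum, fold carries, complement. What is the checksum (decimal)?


Given words: [0x9d52, 0x02d6, 0x75b8]
Step 1: Sum all words
Raw sum = 40274 + 726 + 30136 = 71136
Step 2: Fold carry: (5600 + 1) = 5601
One's complement = ~5601 & 0xFFFF = 59934

59934


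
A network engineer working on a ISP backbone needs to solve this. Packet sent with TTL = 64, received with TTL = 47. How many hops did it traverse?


Given: initial TTL = 64, received TTL = 47
Hops = initial TTL - received TTL
Hops = 64 - 47 = 17

17


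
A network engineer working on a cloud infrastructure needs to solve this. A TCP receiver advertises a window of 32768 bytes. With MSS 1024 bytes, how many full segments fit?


Given: RWND = 32768 bytes, MSS = 1024 bytes
Full segments = floor(RWND / MSS)
Full segments = floor(32768 / 1024)
Full segments = floor(32.0) = 32

32


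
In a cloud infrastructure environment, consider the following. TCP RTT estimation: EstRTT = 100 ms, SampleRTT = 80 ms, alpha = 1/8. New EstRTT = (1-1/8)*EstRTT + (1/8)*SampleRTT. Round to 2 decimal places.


Given: EstRTT = 100 ms, SampleRTT = 80 ms, alpha = 1/8
New EstRTT = (1 - alpha) * EstRTT + alpha * SampleRTT
(7/8) * 100 = 87.5
(1/8) * 80 = 10
New EstRTT = 87.5 + 10 = 97.5 ms -> 97.50 ms (2 dp)

97.50
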